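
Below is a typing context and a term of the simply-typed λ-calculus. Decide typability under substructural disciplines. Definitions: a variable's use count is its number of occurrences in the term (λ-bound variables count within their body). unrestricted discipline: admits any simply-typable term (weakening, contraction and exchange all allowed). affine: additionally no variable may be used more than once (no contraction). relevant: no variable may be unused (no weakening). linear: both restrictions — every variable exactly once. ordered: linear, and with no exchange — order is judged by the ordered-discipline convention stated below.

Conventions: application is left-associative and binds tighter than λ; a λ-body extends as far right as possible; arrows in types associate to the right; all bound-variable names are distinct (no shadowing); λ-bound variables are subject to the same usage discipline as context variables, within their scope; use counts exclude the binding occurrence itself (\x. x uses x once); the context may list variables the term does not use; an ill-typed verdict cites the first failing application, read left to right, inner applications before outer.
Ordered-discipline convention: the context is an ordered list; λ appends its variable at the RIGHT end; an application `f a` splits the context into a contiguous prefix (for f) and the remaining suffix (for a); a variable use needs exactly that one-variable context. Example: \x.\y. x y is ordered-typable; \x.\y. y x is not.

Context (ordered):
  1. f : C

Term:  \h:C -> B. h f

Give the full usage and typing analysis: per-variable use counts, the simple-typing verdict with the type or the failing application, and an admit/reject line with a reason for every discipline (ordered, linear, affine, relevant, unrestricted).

variable uses: f: 1; h (bound): 1
order of uses: h, f
typing: well-typed at (C -> B) -> B
ordered: ✗ — no contiguous prefix/suffix split fits h, f
linear: ✓ — f, h: one use apiece
affine: ✓ — f, h: no repeats, contraction unneeded
relevant: ✓ — none of f, h goes unused
unrestricted: ✓ — typability at (C -> B) -> B is all that's needed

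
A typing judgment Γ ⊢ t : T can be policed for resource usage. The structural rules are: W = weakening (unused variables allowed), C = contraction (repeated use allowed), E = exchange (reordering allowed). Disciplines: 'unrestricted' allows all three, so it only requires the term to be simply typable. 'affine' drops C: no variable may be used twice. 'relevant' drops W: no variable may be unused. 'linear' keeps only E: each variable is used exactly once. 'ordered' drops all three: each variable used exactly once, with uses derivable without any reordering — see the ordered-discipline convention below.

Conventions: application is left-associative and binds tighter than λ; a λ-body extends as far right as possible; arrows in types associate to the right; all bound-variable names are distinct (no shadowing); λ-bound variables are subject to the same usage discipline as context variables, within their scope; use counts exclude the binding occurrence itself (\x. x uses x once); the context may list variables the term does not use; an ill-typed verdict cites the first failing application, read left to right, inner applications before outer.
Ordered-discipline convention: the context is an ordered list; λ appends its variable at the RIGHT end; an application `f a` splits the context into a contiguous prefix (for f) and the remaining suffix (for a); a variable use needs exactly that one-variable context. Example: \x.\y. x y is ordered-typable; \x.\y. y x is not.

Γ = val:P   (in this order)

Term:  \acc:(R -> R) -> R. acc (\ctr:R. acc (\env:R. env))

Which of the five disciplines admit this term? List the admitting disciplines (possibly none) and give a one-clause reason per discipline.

admitted by: unrestricted
use counts: val ×0; acc (bound) ×2; ctr (bound) ×0; env (bound) ×1
left-to-right use order: acc, acc, env
typing: ✓ — ((R -> R) -> R) -> R
ordered: ✗, needs contraction — acc ×2; val, ctr never used (weakening)
linear: ✗, needs contraction — acc ×2; val, ctr never used (weakening)
affine: ✗, needs contraction — acc ×2
relevant: ✗, val, ctr never used (weakening)
unrestricted: ✓, typability at ((R -> R) -> R) -> R is all that's needed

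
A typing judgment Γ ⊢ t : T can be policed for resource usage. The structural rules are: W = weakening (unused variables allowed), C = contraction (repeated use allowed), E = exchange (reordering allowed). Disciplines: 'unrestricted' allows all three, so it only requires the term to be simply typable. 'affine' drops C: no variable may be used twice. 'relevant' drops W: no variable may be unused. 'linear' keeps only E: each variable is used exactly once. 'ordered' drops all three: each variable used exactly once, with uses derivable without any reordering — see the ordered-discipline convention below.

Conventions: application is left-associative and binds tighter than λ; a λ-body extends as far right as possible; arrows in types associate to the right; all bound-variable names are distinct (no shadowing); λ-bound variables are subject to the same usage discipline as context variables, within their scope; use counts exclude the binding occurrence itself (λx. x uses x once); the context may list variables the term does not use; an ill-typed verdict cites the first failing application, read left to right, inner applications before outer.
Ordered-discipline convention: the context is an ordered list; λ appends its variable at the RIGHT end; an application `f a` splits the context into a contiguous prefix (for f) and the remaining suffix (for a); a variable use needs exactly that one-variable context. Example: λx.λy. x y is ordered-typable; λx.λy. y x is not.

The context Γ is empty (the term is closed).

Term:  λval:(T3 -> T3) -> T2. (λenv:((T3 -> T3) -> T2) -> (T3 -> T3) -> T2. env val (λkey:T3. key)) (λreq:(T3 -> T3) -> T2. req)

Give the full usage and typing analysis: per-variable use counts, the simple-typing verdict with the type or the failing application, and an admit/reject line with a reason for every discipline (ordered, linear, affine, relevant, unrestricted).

use counts: val (λ-bound): 1; env (λ-bound): 1; key (λ-bound): 1; req (λ-bound): 1
left-to-right use order: env, val, key, req
typing: the term checks, with type ((T3 -> T3) -> T2) -> T2
ordered: ✗ — no contiguous prefix/suffix split fits env, val, key, req
linear: ✓ — single use per variable (val, env, key, req)
affine: ✓ — no duplicate uses among val, env, key, req
relevant: ✓ — none of val, env, key, req goes unused
unrestricted: ✓ — simply typable at ((T3 -> T3) -> T2) -> T2; W, C, E all held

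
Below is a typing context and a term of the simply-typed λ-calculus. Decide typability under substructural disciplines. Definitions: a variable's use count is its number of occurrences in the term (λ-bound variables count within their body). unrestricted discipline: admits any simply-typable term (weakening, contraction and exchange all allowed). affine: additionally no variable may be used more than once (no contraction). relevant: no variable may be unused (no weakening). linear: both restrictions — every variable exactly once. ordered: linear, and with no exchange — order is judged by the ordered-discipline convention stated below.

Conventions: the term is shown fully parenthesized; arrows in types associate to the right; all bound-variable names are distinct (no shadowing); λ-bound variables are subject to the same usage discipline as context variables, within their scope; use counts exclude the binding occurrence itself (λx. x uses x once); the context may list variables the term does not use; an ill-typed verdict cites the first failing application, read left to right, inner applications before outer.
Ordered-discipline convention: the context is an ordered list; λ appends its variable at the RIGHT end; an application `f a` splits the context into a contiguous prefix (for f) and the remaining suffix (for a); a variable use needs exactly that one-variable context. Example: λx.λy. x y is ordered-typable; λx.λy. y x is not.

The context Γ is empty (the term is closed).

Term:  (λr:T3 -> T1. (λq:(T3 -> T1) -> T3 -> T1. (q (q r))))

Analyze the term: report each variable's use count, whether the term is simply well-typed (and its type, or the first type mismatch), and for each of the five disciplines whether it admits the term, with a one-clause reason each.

counts: r (λ-bound)=1; q (λ-bound)=2
use order (left to right): q, q, r
typing: ✓ — (T3 -> T1) -> ((T3 -> T1) -> T3 -> T1) -> T3 -> T1
ordered: ✗ — needs contraction — q ×2
linear: ✗ — needs contraction — q ×2
affine: ✗ — needs contraction — q ×2
relevant: ✓ — every one of r, q appears
unrestricted: ✓ — simply typable at (T3 -> T1) -> ((T3 -> T1) -> T3 -> T1) -> T3 -> T1; W, C, E all held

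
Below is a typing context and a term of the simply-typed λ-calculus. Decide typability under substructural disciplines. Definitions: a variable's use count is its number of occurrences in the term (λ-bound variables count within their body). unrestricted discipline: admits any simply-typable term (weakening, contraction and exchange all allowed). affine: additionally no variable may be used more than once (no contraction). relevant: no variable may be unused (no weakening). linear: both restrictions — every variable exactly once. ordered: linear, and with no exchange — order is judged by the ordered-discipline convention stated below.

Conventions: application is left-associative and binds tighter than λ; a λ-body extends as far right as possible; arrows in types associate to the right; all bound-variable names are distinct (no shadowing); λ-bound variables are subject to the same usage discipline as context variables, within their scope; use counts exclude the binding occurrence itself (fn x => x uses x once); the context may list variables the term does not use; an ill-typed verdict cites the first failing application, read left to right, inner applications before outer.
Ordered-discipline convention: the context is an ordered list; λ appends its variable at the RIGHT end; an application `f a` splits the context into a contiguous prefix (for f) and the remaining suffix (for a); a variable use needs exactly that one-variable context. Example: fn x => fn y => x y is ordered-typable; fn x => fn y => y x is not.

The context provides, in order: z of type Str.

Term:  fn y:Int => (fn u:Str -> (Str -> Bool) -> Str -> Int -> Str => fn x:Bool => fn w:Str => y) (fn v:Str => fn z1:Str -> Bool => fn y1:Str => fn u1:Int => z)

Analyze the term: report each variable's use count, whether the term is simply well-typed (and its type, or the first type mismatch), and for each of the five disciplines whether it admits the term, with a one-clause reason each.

counts: z=1; y [bound]=1; u [bound]=0; x [bound]=0; w [bound]=0; v [bound]=0; z1 [bound]=0; y1 [bound]=0; u1 [bound]=0
left-to-right use order: y, z
typing: well-typed — term : Int -> Bool -> Str -> Int
ordered ✗ (unused: u, x, w, v, z1, y1, u1 — weakening required)
linear ✗ (unused: u, x, w, v, z1, y1, u1 — weakening required)
affine ✓ (z, y, u, x, w, v, z1, y1, u1: no repeats, contraction unneeded)
relevant ✗ (unused: u, x, w, v, z1, y1, u1 — weakening required)
unrestricted ✓ (well-typed at Int -> Bool -> Str -> Int; no restrictions here)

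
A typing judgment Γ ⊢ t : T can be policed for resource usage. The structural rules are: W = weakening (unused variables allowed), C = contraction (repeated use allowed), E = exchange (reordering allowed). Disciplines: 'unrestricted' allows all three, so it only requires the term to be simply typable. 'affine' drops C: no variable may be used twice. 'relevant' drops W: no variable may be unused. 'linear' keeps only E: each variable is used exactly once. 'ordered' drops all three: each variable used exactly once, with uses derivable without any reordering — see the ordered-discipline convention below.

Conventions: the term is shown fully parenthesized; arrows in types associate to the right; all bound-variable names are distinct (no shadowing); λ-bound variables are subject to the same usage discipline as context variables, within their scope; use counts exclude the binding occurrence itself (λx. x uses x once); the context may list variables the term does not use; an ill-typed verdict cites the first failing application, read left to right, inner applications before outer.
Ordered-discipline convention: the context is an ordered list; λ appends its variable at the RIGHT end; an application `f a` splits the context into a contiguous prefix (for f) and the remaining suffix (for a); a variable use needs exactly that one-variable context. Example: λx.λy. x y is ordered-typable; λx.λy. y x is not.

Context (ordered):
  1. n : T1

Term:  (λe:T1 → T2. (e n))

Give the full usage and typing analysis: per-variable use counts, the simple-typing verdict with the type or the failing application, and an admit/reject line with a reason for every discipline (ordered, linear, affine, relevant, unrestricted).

usage: n=1, e [bound]=1
use order (left to right): e, n
typing: well-typed — term : (T1 → T2) → T2
ordered: ✗, no contiguous prefix/suffix split fits e, n
linear: ✓, single use per variable (n, e)
affine: ✓, n, e: no repeats, contraction unneeded
relevant: ✓, every one of n, e appears
unrestricted: ✓, well-typed at (T1 → T2) → T2; no restrictions here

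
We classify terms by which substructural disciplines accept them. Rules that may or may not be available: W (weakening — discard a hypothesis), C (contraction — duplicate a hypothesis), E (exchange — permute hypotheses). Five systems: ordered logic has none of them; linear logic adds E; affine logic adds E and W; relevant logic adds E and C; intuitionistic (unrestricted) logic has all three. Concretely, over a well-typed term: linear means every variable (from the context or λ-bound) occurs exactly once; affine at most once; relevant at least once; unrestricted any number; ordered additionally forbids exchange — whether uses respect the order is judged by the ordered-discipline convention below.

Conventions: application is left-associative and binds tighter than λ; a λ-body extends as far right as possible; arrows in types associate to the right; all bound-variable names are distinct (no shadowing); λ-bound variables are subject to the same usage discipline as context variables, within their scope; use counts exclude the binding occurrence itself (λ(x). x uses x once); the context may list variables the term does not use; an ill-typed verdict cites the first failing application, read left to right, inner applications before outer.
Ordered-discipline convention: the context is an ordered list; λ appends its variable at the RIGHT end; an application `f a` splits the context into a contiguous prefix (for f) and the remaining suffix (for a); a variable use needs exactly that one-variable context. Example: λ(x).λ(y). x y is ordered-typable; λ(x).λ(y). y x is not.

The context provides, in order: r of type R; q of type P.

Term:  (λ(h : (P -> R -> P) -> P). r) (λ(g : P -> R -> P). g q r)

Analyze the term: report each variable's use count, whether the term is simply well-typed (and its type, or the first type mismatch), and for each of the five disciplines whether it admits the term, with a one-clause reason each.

use counts: r: 2; q: 1; h (bound): 0; g (bound): 1
use order (left to right): r, g, q, r
typing: well-typed at R
ordered ✗ (needs contraction — r ×2; h left unused)
linear ✗ (needs contraction — r ×2; h left unused)
affine ✗ (needs contraction — r ×2)
relevant ✗ (h left unused)
unrestricted ✓ (well-typed at R; no restrictions here)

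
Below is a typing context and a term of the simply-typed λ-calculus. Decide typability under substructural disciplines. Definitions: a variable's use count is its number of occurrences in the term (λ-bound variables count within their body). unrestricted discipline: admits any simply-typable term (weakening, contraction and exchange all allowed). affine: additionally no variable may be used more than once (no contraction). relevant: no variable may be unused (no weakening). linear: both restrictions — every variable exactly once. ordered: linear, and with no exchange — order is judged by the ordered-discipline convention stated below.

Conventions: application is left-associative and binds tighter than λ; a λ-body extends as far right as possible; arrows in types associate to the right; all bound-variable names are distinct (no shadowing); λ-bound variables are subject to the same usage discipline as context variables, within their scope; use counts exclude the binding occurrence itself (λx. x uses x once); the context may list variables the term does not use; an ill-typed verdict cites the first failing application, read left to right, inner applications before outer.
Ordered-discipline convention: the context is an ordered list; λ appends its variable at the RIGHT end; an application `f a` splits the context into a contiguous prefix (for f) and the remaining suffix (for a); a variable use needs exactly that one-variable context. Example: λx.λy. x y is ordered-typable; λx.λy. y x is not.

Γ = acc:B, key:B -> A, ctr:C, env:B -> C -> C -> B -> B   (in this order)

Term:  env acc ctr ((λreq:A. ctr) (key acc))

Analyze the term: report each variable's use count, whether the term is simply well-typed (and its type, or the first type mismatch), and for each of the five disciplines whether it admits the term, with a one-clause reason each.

use counts: acc ×2, key ×1, ctr ×2, env ×1, req (bound) ×0
use order (left to right): env, acc, ctr, ctr, key, acc
typing: the term checks, with type B -> B
ordered: ✗ — uses contraction: acc ×2, ctr ×2; req never used (weakening)
linear: ✗ — uses contraction: acc ×2, ctr ×2; req never used (weakening)
affine: ✗ — uses contraction: acc ×2, ctr ×2
relevant: ✗ — req never used (weakening)
unrestricted: ✓ — typability at B -> B is all that's needed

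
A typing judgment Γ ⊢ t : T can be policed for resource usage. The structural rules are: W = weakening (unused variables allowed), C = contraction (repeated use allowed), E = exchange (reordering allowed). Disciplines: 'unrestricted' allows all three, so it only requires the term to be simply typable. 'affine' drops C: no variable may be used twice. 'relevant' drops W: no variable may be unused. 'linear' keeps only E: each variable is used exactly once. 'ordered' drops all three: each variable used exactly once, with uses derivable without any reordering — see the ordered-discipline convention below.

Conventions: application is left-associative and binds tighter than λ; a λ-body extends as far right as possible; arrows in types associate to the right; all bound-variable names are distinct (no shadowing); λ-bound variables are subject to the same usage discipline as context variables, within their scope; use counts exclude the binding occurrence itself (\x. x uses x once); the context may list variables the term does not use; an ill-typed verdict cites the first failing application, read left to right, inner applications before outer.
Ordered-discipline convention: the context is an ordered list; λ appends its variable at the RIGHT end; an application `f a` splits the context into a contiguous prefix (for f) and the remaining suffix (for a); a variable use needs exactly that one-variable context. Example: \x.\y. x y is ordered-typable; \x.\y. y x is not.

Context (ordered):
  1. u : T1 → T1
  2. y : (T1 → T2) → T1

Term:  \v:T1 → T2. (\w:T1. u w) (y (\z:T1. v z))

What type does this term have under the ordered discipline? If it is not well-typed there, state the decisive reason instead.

term : (T1 → T2) → T1
usage: u: 1; y: 1; v (λ-bound): 1; w (λ-bound): 1; z (λ-bound): 1
use order (left to right): u, w, y, v, z
typing: well-typed at (T1 → T2) → T1
per-discipline verdicts: ordered ✓; linear ✓; affine ✓; relevant ✓; unrestricted ✓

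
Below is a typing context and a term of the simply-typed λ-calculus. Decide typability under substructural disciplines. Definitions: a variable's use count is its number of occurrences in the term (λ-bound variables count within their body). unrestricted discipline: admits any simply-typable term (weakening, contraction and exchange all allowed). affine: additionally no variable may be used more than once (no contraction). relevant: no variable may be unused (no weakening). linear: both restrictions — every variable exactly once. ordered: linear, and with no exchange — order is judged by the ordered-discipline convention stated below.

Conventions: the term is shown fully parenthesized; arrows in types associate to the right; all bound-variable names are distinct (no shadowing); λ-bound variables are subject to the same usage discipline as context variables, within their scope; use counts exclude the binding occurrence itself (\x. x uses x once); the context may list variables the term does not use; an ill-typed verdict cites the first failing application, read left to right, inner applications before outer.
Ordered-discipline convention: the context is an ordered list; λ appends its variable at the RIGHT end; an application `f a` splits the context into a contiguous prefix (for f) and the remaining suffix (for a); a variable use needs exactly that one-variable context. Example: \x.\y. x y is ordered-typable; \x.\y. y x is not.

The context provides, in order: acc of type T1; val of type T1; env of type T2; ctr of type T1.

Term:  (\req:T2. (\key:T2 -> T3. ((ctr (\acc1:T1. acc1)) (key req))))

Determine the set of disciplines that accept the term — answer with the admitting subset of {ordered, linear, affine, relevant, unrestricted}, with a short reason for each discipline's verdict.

admitted by: none
use counts: acc ×0, val ×0, env ×0, ctr ×1, req [bound] ×1, key [bound] ×1, acc1 [bound] ×1
order of uses: ctr, acc1, key, req
typing: ill-typed: non-function type T1 applied to an argument
ordered ✗ (the type mismatch rejects it)
linear ✗ (not simply typable)
affine ✗ (fails simple typing)
relevant ✗ (a type mismatch blocks all five)
unrestricted ✗ (the type mismatch rejects it)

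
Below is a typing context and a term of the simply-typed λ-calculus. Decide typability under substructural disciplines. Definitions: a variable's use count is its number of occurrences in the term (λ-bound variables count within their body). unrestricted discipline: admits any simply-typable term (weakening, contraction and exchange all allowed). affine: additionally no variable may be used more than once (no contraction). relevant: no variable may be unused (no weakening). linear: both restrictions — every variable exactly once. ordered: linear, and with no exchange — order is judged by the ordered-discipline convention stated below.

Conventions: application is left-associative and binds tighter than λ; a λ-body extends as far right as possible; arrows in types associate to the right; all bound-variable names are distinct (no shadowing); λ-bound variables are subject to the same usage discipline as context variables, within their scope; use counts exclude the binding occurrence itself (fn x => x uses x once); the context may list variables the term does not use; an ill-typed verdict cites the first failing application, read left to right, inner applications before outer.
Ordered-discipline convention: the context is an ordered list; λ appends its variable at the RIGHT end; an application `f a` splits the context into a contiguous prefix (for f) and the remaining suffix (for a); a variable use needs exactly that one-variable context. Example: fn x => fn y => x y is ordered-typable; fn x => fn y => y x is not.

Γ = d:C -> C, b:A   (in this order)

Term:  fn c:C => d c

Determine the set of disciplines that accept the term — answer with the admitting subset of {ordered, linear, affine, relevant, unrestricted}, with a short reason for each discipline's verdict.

admitted by: affine, unrestricted
variable uses: d: 1; b: 0; c [bound]: 1
use order (left to right): d, c
typing: ✓ — C -> C
ordered ✗ (b never used (weakening))
linear ✗ (b never used (weakening))
affine ✓ (none of d, b, c used more than once)
relevant ✗ (b never used (weakening))
unrestricted ✓ (simply typable at C -> C; W, C, E all held)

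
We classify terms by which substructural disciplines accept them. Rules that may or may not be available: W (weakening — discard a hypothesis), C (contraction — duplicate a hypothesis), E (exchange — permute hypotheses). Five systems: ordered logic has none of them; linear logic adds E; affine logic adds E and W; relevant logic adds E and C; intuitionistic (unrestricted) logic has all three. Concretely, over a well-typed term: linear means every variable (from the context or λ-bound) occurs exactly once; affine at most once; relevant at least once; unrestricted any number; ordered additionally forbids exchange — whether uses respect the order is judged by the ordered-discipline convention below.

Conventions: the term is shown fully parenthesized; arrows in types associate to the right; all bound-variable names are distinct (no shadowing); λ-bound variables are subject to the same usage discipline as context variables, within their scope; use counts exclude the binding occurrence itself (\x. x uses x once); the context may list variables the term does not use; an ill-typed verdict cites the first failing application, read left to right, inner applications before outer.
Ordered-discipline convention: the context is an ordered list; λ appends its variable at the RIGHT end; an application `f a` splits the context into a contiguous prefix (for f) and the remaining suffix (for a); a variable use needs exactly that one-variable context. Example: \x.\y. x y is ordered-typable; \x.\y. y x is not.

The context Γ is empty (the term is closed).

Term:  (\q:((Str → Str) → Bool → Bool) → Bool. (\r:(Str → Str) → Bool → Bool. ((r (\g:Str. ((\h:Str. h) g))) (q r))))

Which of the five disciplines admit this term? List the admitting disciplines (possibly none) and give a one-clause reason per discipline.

accepted by: relevant, unrestricted
variable uses: q [bound]: 1×, r [bound]: 2×, g [bound]: 1×, h [bound]: 1×
use order (left to right): r, h, g, q, r
typing: well-typed at (((Str → Str) → Bool → Bool) → Bool) → ((Str → Str) → Bool → Bool) → Bool
ordered: ✗, uses contraction: r ×2
linear: ✗, uses contraction: r ×2
affine: ✗, uses contraction: r ×2
relevant: ✓, every one of q, r, g, h appears
unrestricted: ✓, simply typable at (((Str → Str) → Bool → Bool) → Bool) → ((Str → Str) → Bool → Bool) → Bool; W, C, E all held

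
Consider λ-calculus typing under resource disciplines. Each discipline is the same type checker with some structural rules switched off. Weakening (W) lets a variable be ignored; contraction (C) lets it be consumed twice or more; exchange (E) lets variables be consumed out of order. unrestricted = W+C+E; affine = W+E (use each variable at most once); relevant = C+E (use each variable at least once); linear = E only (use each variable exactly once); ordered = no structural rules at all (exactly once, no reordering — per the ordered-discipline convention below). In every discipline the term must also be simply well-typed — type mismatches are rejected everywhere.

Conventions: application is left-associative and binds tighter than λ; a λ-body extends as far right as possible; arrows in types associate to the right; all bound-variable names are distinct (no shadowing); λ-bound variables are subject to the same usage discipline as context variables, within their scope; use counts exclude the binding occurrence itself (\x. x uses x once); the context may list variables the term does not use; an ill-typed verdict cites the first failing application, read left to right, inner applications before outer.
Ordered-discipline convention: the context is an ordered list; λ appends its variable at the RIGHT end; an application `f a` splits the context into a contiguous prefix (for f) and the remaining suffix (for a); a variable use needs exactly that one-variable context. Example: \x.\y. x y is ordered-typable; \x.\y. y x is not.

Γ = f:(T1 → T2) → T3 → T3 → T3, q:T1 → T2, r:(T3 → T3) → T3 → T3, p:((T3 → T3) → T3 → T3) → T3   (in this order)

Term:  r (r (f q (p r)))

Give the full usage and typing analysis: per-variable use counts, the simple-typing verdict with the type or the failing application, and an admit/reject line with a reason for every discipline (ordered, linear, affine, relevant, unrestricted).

use counts: f ×1, q ×1, r ×3, p ×1
uses in reading order: r, r, f, q, p, r
typing: well-typed — term : T3 → T3
ordered: ✗, uses contraction: r ×3
linear: ✗, uses contraction: r ×3
affine: ✗, uses contraction: r ×3
relevant: ✓, every one of f, q, r, p appears
unrestricted: ✓, type-checks (T3 → T3) and nothing is barred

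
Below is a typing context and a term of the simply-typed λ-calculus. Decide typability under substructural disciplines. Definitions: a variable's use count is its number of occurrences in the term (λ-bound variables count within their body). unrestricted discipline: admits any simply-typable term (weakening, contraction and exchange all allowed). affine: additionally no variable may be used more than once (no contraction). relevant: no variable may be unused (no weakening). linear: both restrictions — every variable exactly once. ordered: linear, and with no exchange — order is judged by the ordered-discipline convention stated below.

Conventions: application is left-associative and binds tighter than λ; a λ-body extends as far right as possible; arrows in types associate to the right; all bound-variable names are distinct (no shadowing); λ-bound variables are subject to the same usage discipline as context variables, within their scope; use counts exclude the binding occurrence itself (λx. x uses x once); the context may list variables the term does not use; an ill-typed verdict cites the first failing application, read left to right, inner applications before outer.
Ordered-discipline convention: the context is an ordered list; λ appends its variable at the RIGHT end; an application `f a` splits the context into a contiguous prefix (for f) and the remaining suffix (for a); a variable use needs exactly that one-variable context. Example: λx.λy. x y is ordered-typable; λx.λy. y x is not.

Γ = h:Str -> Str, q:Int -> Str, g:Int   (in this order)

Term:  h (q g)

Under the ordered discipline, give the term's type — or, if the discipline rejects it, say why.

term : Str
variable uses: h ×1; q ×1; g ×1
left-to-right use order: h, q, g
typing: well-typed at Str
per-discipline verdicts: ordered ✓, linear ✓, affine ✓, relevant ✓, unrestricted ✓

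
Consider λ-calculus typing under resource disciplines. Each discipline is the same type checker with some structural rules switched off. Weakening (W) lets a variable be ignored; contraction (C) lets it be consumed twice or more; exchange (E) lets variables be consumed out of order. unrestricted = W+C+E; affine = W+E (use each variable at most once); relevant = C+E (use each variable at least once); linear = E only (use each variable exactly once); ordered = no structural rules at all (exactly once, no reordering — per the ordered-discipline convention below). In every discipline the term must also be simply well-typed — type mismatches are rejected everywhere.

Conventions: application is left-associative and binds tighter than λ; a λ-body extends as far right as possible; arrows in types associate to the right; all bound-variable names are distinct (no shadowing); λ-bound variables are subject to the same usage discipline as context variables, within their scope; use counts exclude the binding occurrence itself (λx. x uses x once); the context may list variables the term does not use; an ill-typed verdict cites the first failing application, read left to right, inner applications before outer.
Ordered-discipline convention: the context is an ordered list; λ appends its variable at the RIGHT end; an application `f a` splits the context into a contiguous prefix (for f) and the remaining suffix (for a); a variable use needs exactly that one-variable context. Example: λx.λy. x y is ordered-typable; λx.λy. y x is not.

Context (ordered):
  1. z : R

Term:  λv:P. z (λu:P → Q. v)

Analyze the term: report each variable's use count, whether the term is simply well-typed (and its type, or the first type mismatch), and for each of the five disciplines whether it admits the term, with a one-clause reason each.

variable uses: z: 1×; v [bound]: 1×; u [bound]: 0×
use order (left to right): z, v
typing: ill-typed: non-arrow in function slot: R
ordered ✗ (a type mismatch blocks all five)
linear ✗ (the type mismatch rejects it)
affine ✗ (not simply typable)
relevant ✗ (fails simple typing)
unrestricted ✗ (a type mismatch blocks all five)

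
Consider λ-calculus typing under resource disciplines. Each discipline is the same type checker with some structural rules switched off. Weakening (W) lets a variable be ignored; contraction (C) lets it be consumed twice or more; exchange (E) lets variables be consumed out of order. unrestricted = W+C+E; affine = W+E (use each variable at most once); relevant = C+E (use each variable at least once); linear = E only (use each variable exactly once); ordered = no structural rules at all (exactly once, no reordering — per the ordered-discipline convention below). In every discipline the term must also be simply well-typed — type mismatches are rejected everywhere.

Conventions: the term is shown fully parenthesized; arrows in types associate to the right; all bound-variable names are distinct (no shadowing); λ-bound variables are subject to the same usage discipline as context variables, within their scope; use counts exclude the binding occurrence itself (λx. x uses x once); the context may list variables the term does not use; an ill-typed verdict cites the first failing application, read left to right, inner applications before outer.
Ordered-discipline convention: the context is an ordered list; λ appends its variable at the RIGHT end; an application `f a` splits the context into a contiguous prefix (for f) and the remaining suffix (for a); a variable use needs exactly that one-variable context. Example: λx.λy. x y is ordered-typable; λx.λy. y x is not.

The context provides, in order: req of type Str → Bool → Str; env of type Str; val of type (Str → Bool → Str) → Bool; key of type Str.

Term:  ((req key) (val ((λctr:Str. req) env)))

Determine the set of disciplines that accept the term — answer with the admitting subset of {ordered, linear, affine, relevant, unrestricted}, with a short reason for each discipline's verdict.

accepted by: unrestricted
counts: req ×2; env ×1; val ×1; key ×1; ctr (λ-bound) ×0
order of uses: req, key, val, req, env
typing: well-typed at Str
ordered: ✗ — req ×2 used more than once (contraction); needs weakening: ctr unused
linear: ✗ — req ×2 used more than once (contraction); needs weakening: ctr unused
affine: ✗ — req ×2 used more than once (contraction)
relevant: ✗ — needs weakening: ctr unused
unrestricted: ✓ — well-typed at Str; no restrictions here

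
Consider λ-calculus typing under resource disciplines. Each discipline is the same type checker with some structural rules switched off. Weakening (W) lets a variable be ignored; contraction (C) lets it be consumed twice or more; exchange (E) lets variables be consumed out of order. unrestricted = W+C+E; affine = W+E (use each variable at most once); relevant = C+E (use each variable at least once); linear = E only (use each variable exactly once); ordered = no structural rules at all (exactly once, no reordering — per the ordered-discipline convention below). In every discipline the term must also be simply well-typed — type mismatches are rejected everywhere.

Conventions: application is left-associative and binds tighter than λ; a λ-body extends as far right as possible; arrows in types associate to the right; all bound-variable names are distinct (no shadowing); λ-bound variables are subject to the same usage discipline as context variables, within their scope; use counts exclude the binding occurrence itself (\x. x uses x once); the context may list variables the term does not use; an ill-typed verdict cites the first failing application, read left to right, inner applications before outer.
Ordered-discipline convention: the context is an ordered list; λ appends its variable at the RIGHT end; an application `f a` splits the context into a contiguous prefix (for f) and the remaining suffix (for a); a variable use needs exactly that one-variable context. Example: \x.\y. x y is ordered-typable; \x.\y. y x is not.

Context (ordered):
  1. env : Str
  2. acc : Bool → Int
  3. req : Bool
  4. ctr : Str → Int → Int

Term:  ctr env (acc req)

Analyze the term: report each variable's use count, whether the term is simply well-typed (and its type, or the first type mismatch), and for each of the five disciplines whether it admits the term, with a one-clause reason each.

variable uses: env: 1×; acc: 1×; req: 1×; ctr: 1×
left-to-right use order: ctr, env, acc, req
typing: the term checks, with type Int
ordered ✗ (no contiguous prefix/suffix split fits ctr, env, acc, req)
linear ✓ (each of env, acc, req, ctr used exactly once)
affine ✓ (env, acc, req, ctr: no repeats, contraction unneeded)
relevant ✓ (none of env, acc, req, ctr goes unused)
unrestricted ✓ (type-checks (Int) and nothing is barred)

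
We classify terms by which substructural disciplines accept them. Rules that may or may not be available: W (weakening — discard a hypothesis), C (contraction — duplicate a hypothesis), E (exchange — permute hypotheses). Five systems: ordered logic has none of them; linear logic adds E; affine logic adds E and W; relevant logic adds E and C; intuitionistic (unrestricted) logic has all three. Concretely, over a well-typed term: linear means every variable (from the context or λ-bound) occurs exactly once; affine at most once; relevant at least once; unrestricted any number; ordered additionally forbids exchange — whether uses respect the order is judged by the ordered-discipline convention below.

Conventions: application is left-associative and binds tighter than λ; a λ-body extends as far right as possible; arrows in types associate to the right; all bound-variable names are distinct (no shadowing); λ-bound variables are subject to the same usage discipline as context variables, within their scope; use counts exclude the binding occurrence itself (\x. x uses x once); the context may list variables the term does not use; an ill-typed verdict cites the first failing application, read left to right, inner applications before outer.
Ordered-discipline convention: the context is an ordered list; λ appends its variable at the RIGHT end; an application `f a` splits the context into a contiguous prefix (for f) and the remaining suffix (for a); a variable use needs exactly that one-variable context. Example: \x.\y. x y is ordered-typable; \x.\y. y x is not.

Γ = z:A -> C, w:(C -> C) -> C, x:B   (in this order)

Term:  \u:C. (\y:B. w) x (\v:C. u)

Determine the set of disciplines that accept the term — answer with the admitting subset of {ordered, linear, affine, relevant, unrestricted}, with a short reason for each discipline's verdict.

admitting disciplines: affine, unrestricted
use counts: z ×0; w ×1; x ×1; u (λ-bound) ×1; y (λ-bound) ×0; v (λ-bound) ×0
uses in reading order: w, x, u
typing: ✓ — C -> C
ordered: ✗, unused: z, y, v — weakening required
linear: ✗, unused: z, y, v — weakening required
affine: ✓, z, w, x, u, y, v: no repeats, contraction unneeded
relevant: ✗, unused: z, y, v — weakening required
unrestricted: ✓, typability at C -> C is all that's needed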